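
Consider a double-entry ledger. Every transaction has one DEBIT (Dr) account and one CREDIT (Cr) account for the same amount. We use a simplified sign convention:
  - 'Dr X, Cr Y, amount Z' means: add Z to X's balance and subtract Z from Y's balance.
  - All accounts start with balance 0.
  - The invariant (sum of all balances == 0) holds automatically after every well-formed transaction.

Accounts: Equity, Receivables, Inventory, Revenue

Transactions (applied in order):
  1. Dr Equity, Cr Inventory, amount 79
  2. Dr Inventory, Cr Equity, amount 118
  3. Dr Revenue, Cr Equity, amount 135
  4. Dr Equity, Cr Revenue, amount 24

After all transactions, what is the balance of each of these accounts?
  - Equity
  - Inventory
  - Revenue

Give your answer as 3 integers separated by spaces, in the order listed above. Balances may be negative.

After txn 1 (Dr Equity, Cr Inventory, amount 79): Equity=79 Inventory=-79
After txn 2 (Dr Inventory, Cr Equity, amount 118): Equity=-39 Inventory=39
After txn 3 (Dr Revenue, Cr Equity, amount 135): Equity=-174 Inventory=39 Revenue=135
After txn 4 (Dr Equity, Cr Revenue, amount 24): Equity=-150 Inventory=39 Revenue=111

Answer: -150 39 111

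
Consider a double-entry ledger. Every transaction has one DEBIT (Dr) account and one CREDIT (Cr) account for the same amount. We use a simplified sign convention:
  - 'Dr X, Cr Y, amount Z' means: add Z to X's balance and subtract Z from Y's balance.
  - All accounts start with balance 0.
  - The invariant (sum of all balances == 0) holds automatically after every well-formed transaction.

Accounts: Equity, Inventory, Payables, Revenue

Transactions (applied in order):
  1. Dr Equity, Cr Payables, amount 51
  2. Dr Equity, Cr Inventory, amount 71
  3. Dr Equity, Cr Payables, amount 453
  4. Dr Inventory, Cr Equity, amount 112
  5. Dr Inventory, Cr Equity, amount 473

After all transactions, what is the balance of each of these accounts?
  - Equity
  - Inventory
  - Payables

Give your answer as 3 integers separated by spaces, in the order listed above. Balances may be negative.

After txn 1 (Dr Equity, Cr Payables, amount 51): Equity=51 Payables=-51
After txn 2 (Dr Equity, Cr Inventory, amount 71): Equity=122 Inventory=-71 Payables=-51
After txn 3 (Dr Equity, Cr Payables, amount 453): Equity=575 Inventory=-71 Payables=-504
After txn 4 (Dr Inventory, Cr Equity, amount 112): Equity=463 Inventory=41 Payables=-504
After txn 5 (Dr Inventory, Cr Equity, amount 473): Equity=-10 Inventory=514 Payables=-504

Answer: -10 514 -504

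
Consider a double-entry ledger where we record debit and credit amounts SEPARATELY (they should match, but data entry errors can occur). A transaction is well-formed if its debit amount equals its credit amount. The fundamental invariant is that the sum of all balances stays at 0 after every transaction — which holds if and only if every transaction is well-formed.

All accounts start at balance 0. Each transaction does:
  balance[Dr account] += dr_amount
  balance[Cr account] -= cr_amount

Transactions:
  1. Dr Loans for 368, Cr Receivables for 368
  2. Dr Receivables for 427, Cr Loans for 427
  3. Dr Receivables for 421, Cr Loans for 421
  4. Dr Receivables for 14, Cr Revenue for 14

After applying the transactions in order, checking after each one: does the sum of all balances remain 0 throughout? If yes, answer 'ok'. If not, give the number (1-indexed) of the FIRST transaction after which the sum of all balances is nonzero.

Answer: ok

Derivation:
After txn 1: dr=368 cr=368 sum_balances=0
After txn 2: dr=427 cr=427 sum_balances=0
After txn 3: dr=421 cr=421 sum_balances=0
After txn 4: dr=14 cr=14 sum_balances=0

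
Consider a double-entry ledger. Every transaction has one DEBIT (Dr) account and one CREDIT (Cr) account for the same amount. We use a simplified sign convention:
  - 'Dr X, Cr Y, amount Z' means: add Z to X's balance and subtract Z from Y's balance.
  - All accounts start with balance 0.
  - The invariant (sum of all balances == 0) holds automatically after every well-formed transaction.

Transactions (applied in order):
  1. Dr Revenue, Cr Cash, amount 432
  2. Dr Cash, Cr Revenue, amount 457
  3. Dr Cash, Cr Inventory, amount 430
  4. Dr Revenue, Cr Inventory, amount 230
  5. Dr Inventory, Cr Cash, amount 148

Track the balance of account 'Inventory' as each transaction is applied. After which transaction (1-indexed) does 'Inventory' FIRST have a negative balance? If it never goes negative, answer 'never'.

Answer: 3

Derivation:
After txn 1: Inventory=0
After txn 2: Inventory=0
After txn 3: Inventory=-430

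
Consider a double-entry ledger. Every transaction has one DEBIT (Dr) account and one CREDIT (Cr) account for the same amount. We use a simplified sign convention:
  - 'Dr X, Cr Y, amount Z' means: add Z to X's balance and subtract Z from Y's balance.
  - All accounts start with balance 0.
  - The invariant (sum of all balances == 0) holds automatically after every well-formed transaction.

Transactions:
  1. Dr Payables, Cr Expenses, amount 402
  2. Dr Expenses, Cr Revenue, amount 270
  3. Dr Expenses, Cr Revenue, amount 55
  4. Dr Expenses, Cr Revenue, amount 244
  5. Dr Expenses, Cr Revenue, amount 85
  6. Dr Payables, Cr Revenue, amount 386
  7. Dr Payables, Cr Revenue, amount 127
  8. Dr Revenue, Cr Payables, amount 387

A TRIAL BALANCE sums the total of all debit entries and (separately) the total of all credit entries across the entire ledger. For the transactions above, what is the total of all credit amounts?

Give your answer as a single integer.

Txn 1: credit+=402
Txn 2: credit+=270
Txn 3: credit+=55
Txn 4: credit+=244
Txn 5: credit+=85
Txn 6: credit+=386
Txn 7: credit+=127
Txn 8: credit+=387
Total credits = 1956

Answer: 1956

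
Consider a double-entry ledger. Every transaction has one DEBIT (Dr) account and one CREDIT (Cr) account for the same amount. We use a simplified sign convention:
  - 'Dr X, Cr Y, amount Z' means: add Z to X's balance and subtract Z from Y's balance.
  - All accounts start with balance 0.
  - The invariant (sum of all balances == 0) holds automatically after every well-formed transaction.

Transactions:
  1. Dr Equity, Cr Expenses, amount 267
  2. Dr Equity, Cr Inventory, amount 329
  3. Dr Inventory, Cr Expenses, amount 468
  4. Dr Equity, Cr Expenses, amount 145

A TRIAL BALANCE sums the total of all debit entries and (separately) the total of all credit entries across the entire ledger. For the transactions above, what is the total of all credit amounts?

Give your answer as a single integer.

Answer: 1209

Derivation:
Txn 1: credit+=267
Txn 2: credit+=329
Txn 3: credit+=468
Txn 4: credit+=145
Total credits = 1209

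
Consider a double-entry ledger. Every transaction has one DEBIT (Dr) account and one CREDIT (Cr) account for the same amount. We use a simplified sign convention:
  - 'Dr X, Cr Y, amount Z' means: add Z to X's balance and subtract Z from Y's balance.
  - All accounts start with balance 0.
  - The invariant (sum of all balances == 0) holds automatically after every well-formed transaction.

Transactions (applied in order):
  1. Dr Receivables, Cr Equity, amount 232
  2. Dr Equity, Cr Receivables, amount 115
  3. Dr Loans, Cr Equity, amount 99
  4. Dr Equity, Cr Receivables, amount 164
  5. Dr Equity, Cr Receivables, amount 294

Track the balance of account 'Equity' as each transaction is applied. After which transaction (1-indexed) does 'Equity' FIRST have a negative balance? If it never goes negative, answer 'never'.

After txn 1: Equity=-232

Answer: 1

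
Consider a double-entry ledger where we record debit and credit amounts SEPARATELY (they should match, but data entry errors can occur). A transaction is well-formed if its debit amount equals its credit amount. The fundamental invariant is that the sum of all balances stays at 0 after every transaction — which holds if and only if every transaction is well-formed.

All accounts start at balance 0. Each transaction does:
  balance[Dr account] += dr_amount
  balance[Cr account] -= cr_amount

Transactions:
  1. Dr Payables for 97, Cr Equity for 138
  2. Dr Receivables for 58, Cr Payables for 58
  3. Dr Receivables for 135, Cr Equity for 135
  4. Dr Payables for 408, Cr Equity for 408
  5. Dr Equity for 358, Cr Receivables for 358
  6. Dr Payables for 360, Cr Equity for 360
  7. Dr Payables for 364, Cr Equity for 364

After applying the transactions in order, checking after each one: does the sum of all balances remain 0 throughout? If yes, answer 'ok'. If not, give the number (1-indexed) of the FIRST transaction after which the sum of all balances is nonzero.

After txn 1: dr=97 cr=138 sum_balances=-41
After txn 2: dr=58 cr=58 sum_balances=-41
After txn 3: dr=135 cr=135 sum_balances=-41
After txn 4: dr=408 cr=408 sum_balances=-41
After txn 5: dr=358 cr=358 sum_balances=-41
After txn 6: dr=360 cr=360 sum_balances=-41
After txn 7: dr=364 cr=364 sum_balances=-41

Answer: 1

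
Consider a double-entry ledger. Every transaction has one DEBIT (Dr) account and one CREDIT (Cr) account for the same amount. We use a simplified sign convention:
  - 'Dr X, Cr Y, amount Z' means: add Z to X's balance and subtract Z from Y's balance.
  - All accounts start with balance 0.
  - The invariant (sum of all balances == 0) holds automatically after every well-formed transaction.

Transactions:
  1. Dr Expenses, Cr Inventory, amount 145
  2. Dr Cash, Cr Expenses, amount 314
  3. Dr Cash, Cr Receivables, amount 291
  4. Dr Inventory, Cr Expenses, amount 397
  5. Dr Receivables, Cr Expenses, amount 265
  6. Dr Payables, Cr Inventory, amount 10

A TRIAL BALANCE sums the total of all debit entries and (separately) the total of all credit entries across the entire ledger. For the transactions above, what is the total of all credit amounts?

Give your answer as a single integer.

Txn 1: credit+=145
Txn 2: credit+=314
Txn 3: credit+=291
Txn 4: credit+=397
Txn 5: credit+=265
Txn 6: credit+=10
Total credits = 1422

Answer: 1422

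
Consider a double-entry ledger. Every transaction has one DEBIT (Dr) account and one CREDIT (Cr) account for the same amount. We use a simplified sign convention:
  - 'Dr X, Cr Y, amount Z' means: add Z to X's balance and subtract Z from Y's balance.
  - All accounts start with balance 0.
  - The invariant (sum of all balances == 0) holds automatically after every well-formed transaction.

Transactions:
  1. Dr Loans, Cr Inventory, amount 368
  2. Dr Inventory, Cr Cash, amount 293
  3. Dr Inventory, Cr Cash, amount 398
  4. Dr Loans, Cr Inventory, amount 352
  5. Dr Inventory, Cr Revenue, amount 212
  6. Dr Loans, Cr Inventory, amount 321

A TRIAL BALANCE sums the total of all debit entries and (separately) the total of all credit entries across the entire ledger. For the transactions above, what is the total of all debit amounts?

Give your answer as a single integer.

Txn 1: debit+=368
Txn 2: debit+=293
Txn 3: debit+=398
Txn 4: debit+=352
Txn 5: debit+=212
Txn 6: debit+=321
Total debits = 1944

Answer: 1944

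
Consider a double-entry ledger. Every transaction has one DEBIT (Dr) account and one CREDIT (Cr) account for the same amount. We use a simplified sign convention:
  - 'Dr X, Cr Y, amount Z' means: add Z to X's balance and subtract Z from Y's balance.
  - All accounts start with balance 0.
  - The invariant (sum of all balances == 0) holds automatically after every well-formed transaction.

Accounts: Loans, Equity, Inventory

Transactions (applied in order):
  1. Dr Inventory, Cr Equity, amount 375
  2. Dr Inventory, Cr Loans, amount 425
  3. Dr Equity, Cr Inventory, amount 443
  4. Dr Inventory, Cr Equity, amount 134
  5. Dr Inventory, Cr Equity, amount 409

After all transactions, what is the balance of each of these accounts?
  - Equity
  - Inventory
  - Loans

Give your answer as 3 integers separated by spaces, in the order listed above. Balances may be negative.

Answer: -475 900 -425

Derivation:
After txn 1 (Dr Inventory, Cr Equity, amount 375): Equity=-375 Inventory=375
After txn 2 (Dr Inventory, Cr Loans, amount 425): Equity=-375 Inventory=800 Loans=-425
After txn 3 (Dr Equity, Cr Inventory, amount 443): Equity=68 Inventory=357 Loans=-425
After txn 4 (Dr Inventory, Cr Equity, amount 134): Equity=-66 Inventory=491 Loans=-425
After txn 5 (Dr Inventory, Cr Equity, amount 409): Equity=-475 Inventory=900 Loans=-425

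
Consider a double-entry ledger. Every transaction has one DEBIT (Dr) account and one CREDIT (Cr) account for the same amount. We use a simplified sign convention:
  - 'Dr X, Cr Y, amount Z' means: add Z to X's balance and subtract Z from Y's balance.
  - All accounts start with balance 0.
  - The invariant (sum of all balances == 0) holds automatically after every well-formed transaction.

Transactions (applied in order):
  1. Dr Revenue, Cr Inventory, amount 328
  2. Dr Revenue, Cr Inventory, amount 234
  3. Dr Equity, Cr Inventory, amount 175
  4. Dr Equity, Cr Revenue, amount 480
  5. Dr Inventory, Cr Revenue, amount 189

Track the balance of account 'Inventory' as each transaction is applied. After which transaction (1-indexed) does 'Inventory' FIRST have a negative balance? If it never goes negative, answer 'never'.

Answer: 1

Derivation:
After txn 1: Inventory=-328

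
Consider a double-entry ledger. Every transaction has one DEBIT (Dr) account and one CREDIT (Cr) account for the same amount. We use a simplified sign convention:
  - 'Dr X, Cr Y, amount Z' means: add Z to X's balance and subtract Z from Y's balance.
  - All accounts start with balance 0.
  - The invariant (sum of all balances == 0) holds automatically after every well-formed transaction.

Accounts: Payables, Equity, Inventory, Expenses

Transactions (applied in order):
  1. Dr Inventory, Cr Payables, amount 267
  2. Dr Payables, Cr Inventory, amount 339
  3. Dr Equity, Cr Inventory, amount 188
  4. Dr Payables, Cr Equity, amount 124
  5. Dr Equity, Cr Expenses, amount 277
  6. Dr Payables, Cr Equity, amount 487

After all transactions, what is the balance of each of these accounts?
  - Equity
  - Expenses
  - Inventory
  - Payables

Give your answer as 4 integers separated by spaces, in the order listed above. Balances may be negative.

Answer: -146 -277 -260 683

Derivation:
After txn 1 (Dr Inventory, Cr Payables, amount 267): Inventory=267 Payables=-267
After txn 2 (Dr Payables, Cr Inventory, amount 339): Inventory=-72 Payables=72
After txn 3 (Dr Equity, Cr Inventory, amount 188): Equity=188 Inventory=-260 Payables=72
After txn 4 (Dr Payables, Cr Equity, amount 124): Equity=64 Inventory=-260 Payables=196
After txn 5 (Dr Equity, Cr Expenses, amount 277): Equity=341 Expenses=-277 Inventory=-260 Payables=196
After txn 6 (Dr Payables, Cr Equity, amount 487): Equity=-146 Expenses=-277 Inventory=-260 Payables=683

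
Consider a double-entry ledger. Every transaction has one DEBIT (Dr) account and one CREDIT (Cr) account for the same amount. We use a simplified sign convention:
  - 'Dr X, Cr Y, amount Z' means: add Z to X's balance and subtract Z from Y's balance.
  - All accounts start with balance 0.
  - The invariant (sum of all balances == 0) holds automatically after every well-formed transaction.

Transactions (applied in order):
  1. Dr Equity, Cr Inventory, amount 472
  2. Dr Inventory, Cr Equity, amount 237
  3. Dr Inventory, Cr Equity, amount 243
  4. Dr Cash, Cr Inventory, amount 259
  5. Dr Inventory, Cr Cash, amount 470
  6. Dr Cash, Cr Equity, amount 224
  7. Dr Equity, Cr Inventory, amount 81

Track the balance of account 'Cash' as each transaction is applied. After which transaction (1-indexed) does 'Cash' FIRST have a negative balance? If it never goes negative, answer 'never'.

Answer: 5

Derivation:
After txn 1: Cash=0
After txn 2: Cash=0
After txn 3: Cash=0
After txn 4: Cash=259
After txn 5: Cash=-211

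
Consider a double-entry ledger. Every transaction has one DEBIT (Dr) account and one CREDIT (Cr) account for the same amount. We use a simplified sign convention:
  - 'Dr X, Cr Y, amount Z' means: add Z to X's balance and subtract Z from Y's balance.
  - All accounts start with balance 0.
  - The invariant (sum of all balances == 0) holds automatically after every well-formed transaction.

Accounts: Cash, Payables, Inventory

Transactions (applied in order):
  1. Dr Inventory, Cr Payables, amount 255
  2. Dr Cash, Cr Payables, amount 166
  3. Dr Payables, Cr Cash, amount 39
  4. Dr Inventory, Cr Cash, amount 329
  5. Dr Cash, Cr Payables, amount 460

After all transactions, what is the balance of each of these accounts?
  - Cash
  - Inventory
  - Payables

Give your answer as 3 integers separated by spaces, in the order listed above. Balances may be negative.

Answer: 258 584 -842

Derivation:
After txn 1 (Dr Inventory, Cr Payables, amount 255): Inventory=255 Payables=-255
After txn 2 (Dr Cash, Cr Payables, amount 166): Cash=166 Inventory=255 Payables=-421
After txn 3 (Dr Payables, Cr Cash, amount 39): Cash=127 Inventory=255 Payables=-382
After txn 4 (Dr Inventory, Cr Cash, amount 329): Cash=-202 Inventory=584 Payables=-382
After txn 5 (Dr Cash, Cr Payables, amount 460): Cash=258 Inventory=584 Payables=-842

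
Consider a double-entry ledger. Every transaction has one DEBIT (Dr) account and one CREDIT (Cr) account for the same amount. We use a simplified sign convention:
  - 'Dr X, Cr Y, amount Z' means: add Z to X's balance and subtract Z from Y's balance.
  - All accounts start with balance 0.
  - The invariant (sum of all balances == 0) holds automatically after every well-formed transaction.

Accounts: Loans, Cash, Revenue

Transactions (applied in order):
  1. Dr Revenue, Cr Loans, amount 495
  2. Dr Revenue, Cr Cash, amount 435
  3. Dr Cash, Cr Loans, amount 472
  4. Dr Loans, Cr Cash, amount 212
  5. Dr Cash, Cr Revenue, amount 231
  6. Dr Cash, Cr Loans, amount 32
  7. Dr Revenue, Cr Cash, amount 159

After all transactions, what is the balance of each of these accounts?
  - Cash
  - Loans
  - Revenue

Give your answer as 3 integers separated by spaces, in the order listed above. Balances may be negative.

Answer: -71 -787 858

Derivation:
After txn 1 (Dr Revenue, Cr Loans, amount 495): Loans=-495 Revenue=495
After txn 2 (Dr Revenue, Cr Cash, amount 435): Cash=-435 Loans=-495 Revenue=930
After txn 3 (Dr Cash, Cr Loans, amount 472): Cash=37 Loans=-967 Revenue=930
After txn 4 (Dr Loans, Cr Cash, amount 212): Cash=-175 Loans=-755 Revenue=930
After txn 5 (Dr Cash, Cr Revenue, amount 231): Cash=56 Loans=-755 Revenue=699
After txn 6 (Dr Cash, Cr Loans, amount 32): Cash=88 Loans=-787 Revenue=699
After txn 7 (Dr Revenue, Cr Cash, amount 159): Cash=-71 Loans=-787 Revenue=858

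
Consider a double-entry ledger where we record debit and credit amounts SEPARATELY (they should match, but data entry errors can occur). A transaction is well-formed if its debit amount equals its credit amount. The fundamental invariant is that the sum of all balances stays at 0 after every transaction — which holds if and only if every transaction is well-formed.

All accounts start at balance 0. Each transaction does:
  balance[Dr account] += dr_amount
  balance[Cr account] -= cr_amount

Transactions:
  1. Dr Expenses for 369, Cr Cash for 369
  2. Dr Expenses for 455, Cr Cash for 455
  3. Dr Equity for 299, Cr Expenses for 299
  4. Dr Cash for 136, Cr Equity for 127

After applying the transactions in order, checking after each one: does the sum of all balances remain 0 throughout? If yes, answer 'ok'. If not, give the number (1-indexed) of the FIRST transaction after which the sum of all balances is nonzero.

After txn 1: dr=369 cr=369 sum_balances=0
After txn 2: dr=455 cr=455 sum_balances=0
After txn 3: dr=299 cr=299 sum_balances=0
After txn 4: dr=136 cr=127 sum_balances=9

Answer: 4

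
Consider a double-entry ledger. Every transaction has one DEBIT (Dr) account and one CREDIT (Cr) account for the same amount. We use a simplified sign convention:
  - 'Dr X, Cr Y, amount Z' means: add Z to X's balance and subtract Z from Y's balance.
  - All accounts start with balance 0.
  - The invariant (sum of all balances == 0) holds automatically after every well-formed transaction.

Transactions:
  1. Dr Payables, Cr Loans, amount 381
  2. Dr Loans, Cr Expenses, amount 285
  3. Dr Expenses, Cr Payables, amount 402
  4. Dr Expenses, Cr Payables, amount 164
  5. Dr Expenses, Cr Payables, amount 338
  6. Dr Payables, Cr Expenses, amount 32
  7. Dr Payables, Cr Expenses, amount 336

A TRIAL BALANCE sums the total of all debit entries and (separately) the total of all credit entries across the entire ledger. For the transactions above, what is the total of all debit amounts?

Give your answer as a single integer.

Answer: 1938

Derivation:
Txn 1: debit+=381
Txn 2: debit+=285
Txn 3: debit+=402
Txn 4: debit+=164
Txn 5: debit+=338
Txn 6: debit+=32
Txn 7: debit+=336
Total debits = 1938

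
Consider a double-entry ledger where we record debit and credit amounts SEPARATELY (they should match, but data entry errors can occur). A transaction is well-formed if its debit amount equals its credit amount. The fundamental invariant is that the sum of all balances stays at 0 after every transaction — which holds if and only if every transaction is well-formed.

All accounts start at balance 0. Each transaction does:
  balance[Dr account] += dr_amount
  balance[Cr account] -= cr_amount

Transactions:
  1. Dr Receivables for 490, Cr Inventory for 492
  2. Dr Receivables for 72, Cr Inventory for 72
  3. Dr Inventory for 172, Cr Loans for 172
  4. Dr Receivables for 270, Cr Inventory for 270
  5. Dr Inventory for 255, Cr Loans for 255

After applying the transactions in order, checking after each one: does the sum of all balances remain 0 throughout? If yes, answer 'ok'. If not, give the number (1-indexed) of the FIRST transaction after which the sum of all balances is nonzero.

Answer: 1

Derivation:
After txn 1: dr=490 cr=492 sum_balances=-2
After txn 2: dr=72 cr=72 sum_balances=-2
After txn 3: dr=172 cr=172 sum_balances=-2
After txn 4: dr=270 cr=270 sum_balances=-2
After txn 5: dr=255 cr=255 sum_balances=-2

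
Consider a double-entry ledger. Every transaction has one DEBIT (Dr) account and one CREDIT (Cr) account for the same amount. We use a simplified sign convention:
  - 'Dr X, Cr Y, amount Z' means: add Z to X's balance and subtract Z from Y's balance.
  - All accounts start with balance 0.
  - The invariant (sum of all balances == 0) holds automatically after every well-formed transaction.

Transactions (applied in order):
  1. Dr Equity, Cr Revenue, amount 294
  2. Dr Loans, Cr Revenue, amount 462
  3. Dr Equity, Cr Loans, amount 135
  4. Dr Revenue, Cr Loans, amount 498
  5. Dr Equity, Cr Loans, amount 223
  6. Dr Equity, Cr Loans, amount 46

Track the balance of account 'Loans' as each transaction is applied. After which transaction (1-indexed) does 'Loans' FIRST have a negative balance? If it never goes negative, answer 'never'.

Answer: 4

Derivation:
After txn 1: Loans=0
After txn 2: Loans=462
After txn 3: Loans=327
After txn 4: Loans=-171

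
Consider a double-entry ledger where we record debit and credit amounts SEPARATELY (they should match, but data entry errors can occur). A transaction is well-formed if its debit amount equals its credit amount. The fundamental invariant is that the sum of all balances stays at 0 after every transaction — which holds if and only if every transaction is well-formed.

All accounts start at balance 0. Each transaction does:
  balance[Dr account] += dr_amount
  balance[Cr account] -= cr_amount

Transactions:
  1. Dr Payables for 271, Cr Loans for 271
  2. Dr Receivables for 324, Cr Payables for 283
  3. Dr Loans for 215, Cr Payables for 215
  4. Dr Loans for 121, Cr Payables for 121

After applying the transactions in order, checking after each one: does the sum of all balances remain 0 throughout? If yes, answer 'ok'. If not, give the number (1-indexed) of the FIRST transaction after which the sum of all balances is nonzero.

After txn 1: dr=271 cr=271 sum_balances=0
After txn 2: dr=324 cr=283 sum_balances=41
After txn 3: dr=215 cr=215 sum_balances=41
After txn 4: dr=121 cr=121 sum_balances=41

Answer: 2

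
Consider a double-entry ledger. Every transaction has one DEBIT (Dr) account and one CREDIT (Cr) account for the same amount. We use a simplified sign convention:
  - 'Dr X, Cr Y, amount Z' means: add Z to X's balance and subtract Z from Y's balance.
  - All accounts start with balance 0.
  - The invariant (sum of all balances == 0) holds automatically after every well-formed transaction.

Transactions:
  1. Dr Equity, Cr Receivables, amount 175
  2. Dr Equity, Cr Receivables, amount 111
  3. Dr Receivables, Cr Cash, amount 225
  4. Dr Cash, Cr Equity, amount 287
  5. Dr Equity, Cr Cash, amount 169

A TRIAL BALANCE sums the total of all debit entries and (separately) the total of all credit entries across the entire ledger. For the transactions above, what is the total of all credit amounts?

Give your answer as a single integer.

Answer: 967

Derivation:
Txn 1: credit+=175
Txn 2: credit+=111
Txn 3: credit+=225
Txn 4: credit+=287
Txn 5: credit+=169
Total credits = 967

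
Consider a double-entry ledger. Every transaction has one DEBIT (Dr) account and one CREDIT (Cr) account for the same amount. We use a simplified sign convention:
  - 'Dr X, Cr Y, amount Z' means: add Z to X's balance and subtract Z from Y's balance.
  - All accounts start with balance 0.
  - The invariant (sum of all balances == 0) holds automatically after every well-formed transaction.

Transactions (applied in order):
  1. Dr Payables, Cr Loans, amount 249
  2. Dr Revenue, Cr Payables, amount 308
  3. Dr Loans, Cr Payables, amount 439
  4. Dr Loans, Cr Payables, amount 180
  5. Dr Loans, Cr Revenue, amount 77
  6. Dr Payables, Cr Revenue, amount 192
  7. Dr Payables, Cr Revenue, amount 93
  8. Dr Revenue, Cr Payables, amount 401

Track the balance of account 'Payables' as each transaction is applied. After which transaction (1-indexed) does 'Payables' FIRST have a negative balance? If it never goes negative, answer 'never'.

Answer: 2

Derivation:
After txn 1: Payables=249
After txn 2: Payables=-59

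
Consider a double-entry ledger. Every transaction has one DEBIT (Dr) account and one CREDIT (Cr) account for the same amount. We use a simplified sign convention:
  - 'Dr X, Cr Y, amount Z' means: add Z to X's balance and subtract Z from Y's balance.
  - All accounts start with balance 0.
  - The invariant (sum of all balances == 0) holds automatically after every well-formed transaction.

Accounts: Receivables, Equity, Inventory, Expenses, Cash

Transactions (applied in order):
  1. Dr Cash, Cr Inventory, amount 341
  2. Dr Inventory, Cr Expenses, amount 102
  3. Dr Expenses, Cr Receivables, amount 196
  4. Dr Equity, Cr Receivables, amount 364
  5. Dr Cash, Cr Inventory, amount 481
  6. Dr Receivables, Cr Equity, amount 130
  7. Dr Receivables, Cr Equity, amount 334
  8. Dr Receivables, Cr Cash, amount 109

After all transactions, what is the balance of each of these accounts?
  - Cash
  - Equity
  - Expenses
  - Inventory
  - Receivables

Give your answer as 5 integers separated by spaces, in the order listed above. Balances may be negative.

Answer: 713 -100 94 -720 13

Derivation:
After txn 1 (Dr Cash, Cr Inventory, amount 341): Cash=341 Inventory=-341
After txn 2 (Dr Inventory, Cr Expenses, amount 102): Cash=341 Expenses=-102 Inventory=-239
After txn 3 (Dr Expenses, Cr Receivables, amount 196): Cash=341 Expenses=94 Inventory=-239 Receivables=-196
After txn 4 (Dr Equity, Cr Receivables, amount 364): Cash=341 Equity=364 Expenses=94 Inventory=-239 Receivables=-560
After txn 5 (Dr Cash, Cr Inventory, amount 481): Cash=822 Equity=364 Expenses=94 Inventory=-720 Receivables=-560
After txn 6 (Dr Receivables, Cr Equity, amount 130): Cash=822 Equity=234 Expenses=94 Inventory=-720 Receivables=-430
After txn 7 (Dr Receivables, Cr Equity, amount 334): Cash=822 Equity=-100 Expenses=94 Inventory=-720 Receivables=-96
After txn 8 (Dr Receivables, Cr Cash, amount 109): Cash=713 Equity=-100 Expenses=94 Inventory=-720 Receivables=13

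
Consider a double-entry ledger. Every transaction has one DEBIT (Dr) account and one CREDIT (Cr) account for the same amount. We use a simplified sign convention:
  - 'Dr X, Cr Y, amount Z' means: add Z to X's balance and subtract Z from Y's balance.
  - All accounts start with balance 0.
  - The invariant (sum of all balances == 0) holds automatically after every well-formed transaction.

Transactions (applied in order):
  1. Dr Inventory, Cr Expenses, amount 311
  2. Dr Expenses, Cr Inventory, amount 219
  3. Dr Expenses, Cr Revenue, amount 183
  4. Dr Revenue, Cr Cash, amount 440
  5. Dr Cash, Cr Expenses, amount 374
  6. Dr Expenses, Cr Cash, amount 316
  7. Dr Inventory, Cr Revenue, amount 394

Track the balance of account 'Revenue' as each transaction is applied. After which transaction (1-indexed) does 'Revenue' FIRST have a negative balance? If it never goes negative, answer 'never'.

Answer: 3

Derivation:
After txn 1: Revenue=0
After txn 2: Revenue=0
After txn 3: Revenue=-183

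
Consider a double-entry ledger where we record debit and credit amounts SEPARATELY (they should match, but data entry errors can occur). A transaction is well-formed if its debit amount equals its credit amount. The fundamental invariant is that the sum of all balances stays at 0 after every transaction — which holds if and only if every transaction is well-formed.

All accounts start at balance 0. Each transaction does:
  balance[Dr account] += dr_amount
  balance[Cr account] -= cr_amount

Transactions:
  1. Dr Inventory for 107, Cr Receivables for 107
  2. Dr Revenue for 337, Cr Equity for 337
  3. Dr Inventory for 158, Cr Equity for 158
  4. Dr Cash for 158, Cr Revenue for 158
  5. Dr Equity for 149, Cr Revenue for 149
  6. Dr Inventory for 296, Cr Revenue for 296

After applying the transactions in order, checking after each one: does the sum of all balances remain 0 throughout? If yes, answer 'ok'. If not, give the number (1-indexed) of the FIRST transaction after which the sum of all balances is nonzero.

Answer: ok

Derivation:
After txn 1: dr=107 cr=107 sum_balances=0
After txn 2: dr=337 cr=337 sum_balances=0
After txn 3: dr=158 cr=158 sum_balances=0
After txn 4: dr=158 cr=158 sum_balances=0
After txn 5: dr=149 cr=149 sum_balances=0
After txn 6: dr=296 cr=296 sum_balances=0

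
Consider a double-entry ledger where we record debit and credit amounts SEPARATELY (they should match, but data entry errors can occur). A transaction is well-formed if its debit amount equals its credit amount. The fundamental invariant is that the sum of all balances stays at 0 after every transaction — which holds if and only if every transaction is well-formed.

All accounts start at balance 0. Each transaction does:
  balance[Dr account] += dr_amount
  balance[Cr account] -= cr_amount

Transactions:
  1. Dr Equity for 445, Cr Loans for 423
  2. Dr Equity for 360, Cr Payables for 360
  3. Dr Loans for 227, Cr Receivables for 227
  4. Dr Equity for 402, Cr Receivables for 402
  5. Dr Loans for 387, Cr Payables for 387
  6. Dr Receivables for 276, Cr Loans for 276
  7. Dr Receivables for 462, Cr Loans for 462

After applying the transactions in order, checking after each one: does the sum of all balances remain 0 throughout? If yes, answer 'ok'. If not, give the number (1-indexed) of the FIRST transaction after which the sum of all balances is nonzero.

Answer: 1

Derivation:
After txn 1: dr=445 cr=423 sum_balances=22
After txn 2: dr=360 cr=360 sum_balances=22
After txn 3: dr=227 cr=227 sum_balances=22
After txn 4: dr=402 cr=402 sum_balances=22
After txn 5: dr=387 cr=387 sum_balances=22
After txn 6: dr=276 cr=276 sum_balances=22
After txn 7: dr=462 cr=462 sum_balances=22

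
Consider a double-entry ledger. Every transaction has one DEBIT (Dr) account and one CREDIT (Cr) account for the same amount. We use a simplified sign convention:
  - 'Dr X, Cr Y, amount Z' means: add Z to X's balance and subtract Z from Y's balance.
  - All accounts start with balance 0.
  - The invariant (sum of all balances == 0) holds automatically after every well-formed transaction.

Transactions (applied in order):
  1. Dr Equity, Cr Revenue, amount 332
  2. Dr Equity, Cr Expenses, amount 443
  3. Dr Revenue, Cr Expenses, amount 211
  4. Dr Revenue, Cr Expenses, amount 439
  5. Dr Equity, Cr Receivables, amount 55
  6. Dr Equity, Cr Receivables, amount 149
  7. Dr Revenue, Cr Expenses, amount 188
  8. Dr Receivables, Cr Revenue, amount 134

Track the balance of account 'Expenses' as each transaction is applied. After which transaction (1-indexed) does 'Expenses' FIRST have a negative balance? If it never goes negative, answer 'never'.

Answer: 2

Derivation:
After txn 1: Expenses=0
After txn 2: Expenses=-443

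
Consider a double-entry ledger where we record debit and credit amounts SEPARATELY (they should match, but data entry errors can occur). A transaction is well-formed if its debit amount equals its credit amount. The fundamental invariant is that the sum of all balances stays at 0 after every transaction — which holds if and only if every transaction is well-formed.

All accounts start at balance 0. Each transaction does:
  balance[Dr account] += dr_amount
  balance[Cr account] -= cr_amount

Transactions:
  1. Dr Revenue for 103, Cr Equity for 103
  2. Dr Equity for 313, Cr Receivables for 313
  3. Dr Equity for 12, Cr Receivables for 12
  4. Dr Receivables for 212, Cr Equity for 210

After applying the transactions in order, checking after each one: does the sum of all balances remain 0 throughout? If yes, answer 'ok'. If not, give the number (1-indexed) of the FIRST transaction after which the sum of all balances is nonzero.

After txn 1: dr=103 cr=103 sum_balances=0
After txn 2: dr=313 cr=313 sum_balances=0
After txn 3: dr=12 cr=12 sum_balances=0
After txn 4: dr=212 cr=210 sum_balances=2

Answer: 4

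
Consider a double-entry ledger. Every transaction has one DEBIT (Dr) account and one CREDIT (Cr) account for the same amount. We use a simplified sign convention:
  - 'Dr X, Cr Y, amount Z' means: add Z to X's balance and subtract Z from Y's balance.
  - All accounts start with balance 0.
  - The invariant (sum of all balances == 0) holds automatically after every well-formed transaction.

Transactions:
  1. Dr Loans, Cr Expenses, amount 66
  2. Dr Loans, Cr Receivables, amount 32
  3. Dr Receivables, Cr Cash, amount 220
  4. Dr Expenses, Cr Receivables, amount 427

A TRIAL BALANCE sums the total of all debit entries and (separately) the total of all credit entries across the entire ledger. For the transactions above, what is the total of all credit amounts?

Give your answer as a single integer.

Answer: 745

Derivation:
Txn 1: credit+=66
Txn 2: credit+=32
Txn 3: credit+=220
Txn 4: credit+=427
Total credits = 745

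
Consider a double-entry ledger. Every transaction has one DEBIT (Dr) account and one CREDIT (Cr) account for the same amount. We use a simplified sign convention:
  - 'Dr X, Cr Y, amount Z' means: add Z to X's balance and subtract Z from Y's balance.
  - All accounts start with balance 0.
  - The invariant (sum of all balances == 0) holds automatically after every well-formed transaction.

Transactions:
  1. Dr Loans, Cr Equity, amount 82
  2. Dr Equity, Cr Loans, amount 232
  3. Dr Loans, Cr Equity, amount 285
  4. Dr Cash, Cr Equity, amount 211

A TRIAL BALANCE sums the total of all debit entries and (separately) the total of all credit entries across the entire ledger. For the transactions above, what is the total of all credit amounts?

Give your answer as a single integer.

Txn 1: credit+=82
Txn 2: credit+=232
Txn 3: credit+=285
Txn 4: credit+=211
Total credits = 810

Answer: 810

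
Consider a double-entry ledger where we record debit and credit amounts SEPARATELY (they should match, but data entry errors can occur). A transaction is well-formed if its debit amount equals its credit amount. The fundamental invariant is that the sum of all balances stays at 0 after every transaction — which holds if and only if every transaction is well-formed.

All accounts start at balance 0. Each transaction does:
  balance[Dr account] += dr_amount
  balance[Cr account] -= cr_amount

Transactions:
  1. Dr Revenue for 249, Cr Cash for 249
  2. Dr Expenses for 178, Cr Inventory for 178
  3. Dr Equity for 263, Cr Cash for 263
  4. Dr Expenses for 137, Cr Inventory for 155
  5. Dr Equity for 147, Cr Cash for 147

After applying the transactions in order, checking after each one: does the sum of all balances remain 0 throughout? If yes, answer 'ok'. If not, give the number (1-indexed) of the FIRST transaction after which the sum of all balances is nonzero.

After txn 1: dr=249 cr=249 sum_balances=0
After txn 2: dr=178 cr=178 sum_balances=0
After txn 3: dr=263 cr=263 sum_balances=0
After txn 4: dr=137 cr=155 sum_balances=-18
After txn 5: dr=147 cr=147 sum_balances=-18

Answer: 4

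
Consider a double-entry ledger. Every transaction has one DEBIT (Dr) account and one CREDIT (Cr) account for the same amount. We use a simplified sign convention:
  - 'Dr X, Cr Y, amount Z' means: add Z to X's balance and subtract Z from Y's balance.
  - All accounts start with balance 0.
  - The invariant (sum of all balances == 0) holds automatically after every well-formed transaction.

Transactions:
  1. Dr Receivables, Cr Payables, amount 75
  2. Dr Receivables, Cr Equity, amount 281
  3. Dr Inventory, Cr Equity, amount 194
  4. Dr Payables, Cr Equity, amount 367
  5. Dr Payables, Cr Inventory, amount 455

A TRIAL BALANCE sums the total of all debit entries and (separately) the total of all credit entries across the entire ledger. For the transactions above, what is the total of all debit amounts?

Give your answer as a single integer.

Txn 1: debit+=75
Txn 2: debit+=281
Txn 3: debit+=194
Txn 4: debit+=367
Txn 5: debit+=455
Total debits = 1372

Answer: 1372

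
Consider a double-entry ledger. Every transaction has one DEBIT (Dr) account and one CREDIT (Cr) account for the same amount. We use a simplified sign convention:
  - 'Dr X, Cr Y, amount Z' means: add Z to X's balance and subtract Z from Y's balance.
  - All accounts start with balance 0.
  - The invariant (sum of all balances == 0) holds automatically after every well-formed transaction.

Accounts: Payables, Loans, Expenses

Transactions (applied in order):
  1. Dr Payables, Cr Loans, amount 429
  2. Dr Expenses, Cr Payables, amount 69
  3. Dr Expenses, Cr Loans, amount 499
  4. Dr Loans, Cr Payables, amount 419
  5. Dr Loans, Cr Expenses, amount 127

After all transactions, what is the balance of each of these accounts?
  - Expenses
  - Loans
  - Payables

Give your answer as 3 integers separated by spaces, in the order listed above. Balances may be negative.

After txn 1 (Dr Payables, Cr Loans, amount 429): Loans=-429 Payables=429
After txn 2 (Dr Expenses, Cr Payables, amount 69): Expenses=69 Loans=-429 Payables=360
After txn 3 (Dr Expenses, Cr Loans, amount 499): Expenses=568 Loans=-928 Payables=360
After txn 4 (Dr Loans, Cr Payables, amount 419): Expenses=568 Loans=-509 Payables=-59
After txn 5 (Dr Loans, Cr Expenses, amount 127): Expenses=441 Loans=-382 Payables=-59

Answer: 441 -382 -59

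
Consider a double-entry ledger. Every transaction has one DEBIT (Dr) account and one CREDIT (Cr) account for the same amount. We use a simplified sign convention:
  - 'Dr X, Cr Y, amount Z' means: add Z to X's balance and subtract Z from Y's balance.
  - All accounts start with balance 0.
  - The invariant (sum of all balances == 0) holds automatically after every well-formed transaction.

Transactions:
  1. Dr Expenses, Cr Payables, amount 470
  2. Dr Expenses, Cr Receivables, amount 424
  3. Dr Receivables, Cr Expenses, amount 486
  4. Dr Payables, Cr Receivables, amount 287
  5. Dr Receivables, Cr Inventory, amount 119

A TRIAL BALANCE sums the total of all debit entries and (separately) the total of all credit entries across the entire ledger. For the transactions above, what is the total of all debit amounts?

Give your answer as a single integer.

Answer: 1786

Derivation:
Txn 1: debit+=470
Txn 2: debit+=424
Txn 3: debit+=486
Txn 4: debit+=287
Txn 5: debit+=119
Total debits = 1786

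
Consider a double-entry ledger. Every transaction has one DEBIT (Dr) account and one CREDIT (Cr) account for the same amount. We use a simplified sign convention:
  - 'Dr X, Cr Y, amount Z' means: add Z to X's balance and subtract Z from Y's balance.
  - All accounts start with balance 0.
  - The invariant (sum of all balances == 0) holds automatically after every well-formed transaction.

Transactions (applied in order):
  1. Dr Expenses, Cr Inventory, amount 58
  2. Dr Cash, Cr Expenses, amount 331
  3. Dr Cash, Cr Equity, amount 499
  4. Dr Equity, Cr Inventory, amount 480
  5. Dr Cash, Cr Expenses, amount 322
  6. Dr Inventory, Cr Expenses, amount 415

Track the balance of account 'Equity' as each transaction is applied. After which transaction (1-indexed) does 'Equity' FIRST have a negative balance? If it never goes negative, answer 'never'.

After txn 1: Equity=0
After txn 2: Equity=0
After txn 3: Equity=-499

Answer: 3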